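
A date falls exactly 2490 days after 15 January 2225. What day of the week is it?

First find the weekday of Jan 15, 2225. Doomsday rule: the anchor day for the 2200s is Friday. For year 25: 25÷12 = 2 r 1, and 1÷4 = 0, so 2+1+0 = 3.
Friday + 3 ≡ Monday — that's 2225's doomsday.
In January the doomsday date is Jan 3 (2225 is not a leap year).
Jan 15 is 12 days after Jan 3; 12 mod 7 = 5, so Monday + 5 = Saturday.
2490 mod 7 = 5, so 2490 days after a Saturday is Saturday + 5 = Thursday.

Thursday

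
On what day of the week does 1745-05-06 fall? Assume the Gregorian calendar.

Doomsday rule: the anchor day for the 1700s is Sunday. For year 45: 45÷12 = 3 r 9, and 9÷4 = 2, so 3+9+2 = 14.
Sunday + 14 ≡ Sunday — that's 1745's doomsday.
In May the doomsday date is May 9.
May 6 is 3 days before May 9; 3 mod 7 = 3, so Sunday − 3 = Thursday.

Thursday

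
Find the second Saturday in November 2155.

November 1, 2155 is a Saturday.
The first Saturday is therefore November 1 (same day).
The second Saturday is 1 + 1×7 = November 8.

November 8, 2155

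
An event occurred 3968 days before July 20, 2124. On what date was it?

−366 (one year; includes Feb 29, 2124) → Jul 20, 2123 (3602 left).
−365 (one year) → Jul 20, 2122 (3237 left).
−365 (one year) → Jul 20, 2121 (2872 left).
−365 (one year) → Jul 20, 2120 (2507 left).
−366 (one year; includes Feb 29, 2120) → Jul 20, 2119 (2141 left).
−365 (one year) → Jul 20, 2118 (1776 left).
−365 (one year) → Jul 20, 2117 (1411 left).
−365 (one year) → Jul 20, 2116 (1046 left).
−366 (one year; includes Feb 29, 2116) → Jul 20, 2115 (680 left).
−365 (one year) → Jul 20, 2114 (315 left).
−20 → Jun 30, 2114 (end of Jun, 30 days; 295 left).
−30 → May 31, 2114 (end of May, 31 days; 265 left).
−31 → Apr 30, 2114 (end of Apr, 30 days; 234 left).
−30 → Mar 31, 2114 (end of Mar, 31 days; 204 left).
−31 → Feb 28, 2114 (end of Feb, 28 days; 173 left).
−28 → Jan 31, 2114 (end of Jan, 31 days; 145 left).
−31 → Dec 31, 2113 (end of Dec, 31 days; 114 left).
−31 → Nov 30, 2113 (end of Nov, 30 days; 83 left).
−30 → Oct 31, 2113 (end of Oct, 31 days; 53 left).
−31 → Sep 30, 2113 (end of Sep, 30 days; 22 left).
−22 → Sep 8, 2113.

September 8, 2113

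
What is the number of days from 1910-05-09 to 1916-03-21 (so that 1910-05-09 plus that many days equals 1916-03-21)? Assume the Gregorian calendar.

2143

May 9, 1910 → May 9, 1911: 365 days.
May 9, 1911 → May 9, 1912: 366 days (Feb 29, 1912 is in that span).
May 9, 1912 → May 9, 1913: 365 days.
May 9, 1913 → May 9, 1914: 365 days.
May 9, 1914 → May 9, 1915: 365 days.
May 9, 1915 → Jun 9, 1915: 31 days (May has 31).
Jun 9, 1915 → Jul 9, 1915: 30 days (June has 30).
Jul 9, 1915 → Aug 9, 1915: 31 days (July has 31).
Aug 9, 1915 → Sep 9, 1915: 31 days (August has 31).
Sep 9, 1915 → Oct 9, 1915: 30 days (September has 30).
Oct 9, 1915 → Nov 9, 1915: 31 days (October has 31).
Nov 9, 1915 → Dec 9, 1915: 30 days (November has 30).
Dec 9, 1915 → Jan 9, 1916: 31 days (December has 31).
Jan 9, 1916 → Feb 9, 1916: 31 days (January has 31).
Feb 9, 1916 → Mar 9, 1916: 29 days (February has 29).
Mar 9, 1916 → Mar 21, 1916: 12 days.
Total: 2143 days.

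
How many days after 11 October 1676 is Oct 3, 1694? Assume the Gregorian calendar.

Oct 11, 1676 → Oct 11, 1677: 365 days.
Oct 11, 1677 → Oct 11, 1678: 365 days.
Oct 11, 1678 → Oct 11, 1679: 365 days.
Oct 11, 1679 → Oct 11, 1680: 366 days (Feb 29, 1680 is in that span).
Oct 11, 1680 → Oct 11, 1681: 365 days.
Oct 11, 1681 → Oct 11, 1682: 365 days.
Oct 11, 1682 → Oct 11, 1683: 365 days.
Oct 11, 1683 → Oct 11, 1684: 366 days (Feb 29, 1684 is in that span).
Oct 11, 1684 → Oct 11, 1685: 365 days.
Oct 11, 1685 → Oct 11, 1686: 365 days.
Oct 11, 1686 → Oct 11, 1687: 365 days.
Oct 11, 1687 → Oct 11, 1688: 366 days (Feb 29, 1688 is in that span).
Oct 11, 1688 → Oct 11, 1689: 365 days.
Oct 11, 1689 → Oct 11, 1690: 365 days.
Oct 11, 1690 → Oct 11, 1691: 365 days.
Oct 11, 1691 → Oct 11, 1692: 366 days (Feb 29, 1692 is in that span).
Oct 11, 1692 → Oct 11, 1693: 365 days.
Oct 11, 1693 → Nov 11, 1693: 31 days (October has 31).
Nov 11, 1693 → Dec 11, 1693: 30 days (November has 30).
Dec 11, 1693 → Jan 11, 1694: 31 days (December has 31).
Jan 11, 1694 → Feb 11, 1694: 31 days (January has 31).
Feb 11, 1694 → Mar 11, 1694: 28 days (February has 28).
Mar 11, 1694 → Apr 11, 1694: 31 days (March has 31).
Apr 11, 1694 → May 11, 1694: 30 days (April has 30).
May 11, 1694 → Jun 11, 1694: 31 days (May has 31).
Jun 11, 1694 → Jul 11, 1694: 30 days (June has 30).
Jul 11, 1694 → Aug 11, 1694: 31 days (July has 31).
Aug 11, 1694 → Sep 11, 1694: 31 days (August has 31).
Sep 11, 1694 → Oct 3, 1694: 22 days.
Total: 6566 days.

6566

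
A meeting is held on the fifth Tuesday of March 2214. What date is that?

March 29, 2214

March 1, 2214 is a Tuesday.
The first Tuesday is therefore March 1 (same day).
The fifth Tuesday is 1 + 4×7 = March 29.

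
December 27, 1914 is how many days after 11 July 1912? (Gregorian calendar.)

899

Jul 11, 1912 → Jul 11, 1913: 365 days.
Jul 11, 1913 → Jul 11, 1914: 365 days.
Jul 11, 1914 → Aug 11, 1914: 31 days (July has 31).
Aug 11, 1914 → Sep 11, 1914: 31 days (August has 31).
Sep 11, 1914 → Oct 11, 1914: 30 days (September has 30).
Oct 11, 1914 → Nov 11, 1914: 31 days (October has 31).
Nov 11, 1914 → Dec 11, 1914: 30 days (November has 30).
Dec 11, 1914 → Dec 27, 1914: 16 days.
Total: 899 days.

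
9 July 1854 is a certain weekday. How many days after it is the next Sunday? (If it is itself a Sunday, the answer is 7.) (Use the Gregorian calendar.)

Jul 9, 1854 is a Sunday.
From Sunday to the next Sunday is 7 days.

7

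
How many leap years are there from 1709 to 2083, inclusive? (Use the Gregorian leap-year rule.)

91

Multiples of 4 in [1709,2083]: 93.
Of those, multiples of 100: 3 (not leap unless ÷400).
Multiples of 400: 1.
Leap years = 93 − 3 + 1 = 91.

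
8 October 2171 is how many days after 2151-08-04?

7370

Aug 4, 2151 → Aug 4, 2152: 366 days (Feb 29, 2152 is in that span).
Aug 4, 2152 → Aug 4, 2153: 365 days.
Aug 4, 2153 → Aug 4, 2154: 365 days.
Aug 4, 2154 → Aug 4, 2155: 365 days.
Aug 4, 2155 → Aug 4, 2156: 366 days (Feb 29, 2156 is in that span).
Aug 4, 2156 → Aug 4, 2157: 365 days.
Aug 4, 2157 → Aug 4, 2158: 365 days.
Aug 4, 2158 → Aug 4, 2159: 365 days.
Aug 4, 2159 → Aug 4, 2160: 366 days (Feb 29, 2160 is in that span).
Aug 4, 2160 → Aug 4, 2161: 365 days.
Aug 4, 2161 → Aug 4, 2162: 365 days.
Aug 4, 2162 → Aug 4, 2163: 365 days.
Aug 4, 2163 → Aug 4, 2164: 366 days (Feb 29, 2164 is in that span).
Aug 4, 2164 → Aug 4, 2165: 365 days.
Aug 4, 2165 → Aug 4, 2166: 365 days.
Aug 4, 2166 → Aug 4, 2167: 365 days.
Aug 4, 2167 → Aug 4, 2168: 366 days (Feb 29, 2168 is in that span).
Aug 4, 2168 → Aug 4, 2169: 365 days.
Aug 4, 2169 → Aug 4, 2170: 365 days.
Aug 4, 2170 → Aug 4, 2171: 365 days.
Aug 4, 2171 → Sep 4, 2171: 31 days (August has 31).
Sep 4, 2171 → Oct 4, 2171: 30 days (September has 30).
Oct 4, 2171 → Oct 8, 2171: 4 days.
Total: 7370 days.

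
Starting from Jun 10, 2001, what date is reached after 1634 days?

+365 (one year) → Jun 10, 2002 (1269 left).
+365 (one year) → Jun 10, 2003 (904 left).
+366 (one year; includes Feb 29, 2004) → Jun 10, 2004 (538 left).
+365 (one year) → Jun 10, 2005 (173 left).
Jun has 30 days: +21 → Jul 1, 2005 (152 left).
Jul has 31 days: +31 → Aug 1, 2005 (121 left).
Aug has 31 days: +31 → Sep 1, 2005 (90 left).
Sep has 30 days: +30 → Oct 1, 2005 (60 left).
Oct has 31 days: +31 → Nov 1, 2005 (29 left).
+29 → Nov 30, 2005.

November 30, 2005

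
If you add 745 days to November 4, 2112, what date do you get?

+365 (one year) → Nov 4, 2113 (380 left).
Nov has 30 days: +27 → Dec 1, 2113 (353 left).
Dec has 31 days: +31 → Jan 1, 2114 (322 left).
Jan has 31 days: +31 → Feb 1, 2114 (291 left).
Feb has 28 days: +28 → Mar 1, 2114 (263 left).
Mar has 31 days: +31 → Apr 1, 2114 (232 left).
Apr has 30 days: +30 → May 1, 2114 (202 left).
May has 31 days: +31 → Jun 1, 2114 (171 left).
Jun has 30 days: +30 → Jul 1, 2114 (141 left).
Jul has 31 days: +31 → Aug 1, 2114 (110 left).
Aug has 31 days: +31 → Sep 1, 2114 (79 left).
Sep has 30 days: +30 → Oct 1, 2114 (49 left).
Oct has 31 days: +31 → Nov 1, 2114 (18 left).
+18 → Nov 19, 2114.

November 19, 2114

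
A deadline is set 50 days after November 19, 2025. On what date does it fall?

Nov has 30 days: +12 → Dec 1, 2025 (38 left).
Dec has 31 days: +31 → Jan 1, 2026 (7 left).
+7 → Jan 8, 2026.

January 8, 2026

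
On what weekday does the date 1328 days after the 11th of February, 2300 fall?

Friday

Feb 11, 2300 is a Sunday.
1328 mod 7 = 5, so 1328 days after a Sunday is Sunday + 5 = Friday.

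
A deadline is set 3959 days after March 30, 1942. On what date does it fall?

+365 (one year) → Mar 30, 1943 (3594 left).
+366 (one year; includes Feb 29, 1944) → Mar 30, 1944 (3228 left).
+365 (one year) → Mar 30, 1945 (2863 left).
+365 (one year) → Mar 30, 1946 (2498 left).
+365 (one year) → Mar 30, 1947 (2133 left).
+366 (one year; includes Feb 29, 1948) → Mar 30, 1948 (1767 left).
+365 (one year) → Mar 30, 1949 (1402 left).
+365 (one year) → Mar 30, 1950 (1037 left).
+365 (one year) → Mar 30, 1951 (672 left).
+366 (one year; includes Feb 29, 1952) → Mar 30, 1952 (306 left).
Mar has 31 days: +2 → Apr 1, 1952 (304 left).
Apr has 30 days: +30 → May 1, 1952 (274 left).
May has 31 days: +31 → Jun 1, 1952 (243 left).
Jun has 30 days: +30 → Jul 1, 1952 (213 left).
Jul has 31 days: +31 → Aug 1, 1952 (182 left).
Aug has 31 days: +31 → Sep 1, 1952 (151 left).
Sep has 30 days: +30 → Oct 1, 1952 (121 left).
Oct has 31 days: +31 → Nov 1, 1952 (90 left).
Nov has 30 days: +30 → Dec 1, 1952 (60 left).
Dec has 31 days: +31 → Jan 1, 1953 (29 left).
+29 → Jan 30, 1953.

January 30, 1953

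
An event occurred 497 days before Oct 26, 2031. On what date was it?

June 16, 2030

−365 (one year) → Oct 26, 2030 (132 left).
−26 → Sep 30, 2030 (end of Sep, 30 days; 106 left).
−30 → Aug 31, 2030 (end of Aug, 31 days; 76 left).
−31 → Jul 31, 2030 (end of Jul, 31 days; 45 left).
−31 → Jun 30, 2030 (end of Jun, 30 days; 14 left).
−14 → Jun 16, 2030.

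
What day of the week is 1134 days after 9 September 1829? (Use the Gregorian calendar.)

Sep 9, 1829 is a Wednesday.
1134 mod 7 = 0, so 1134 days after a Wednesday is Wednesday + 0 = Wednesday.

Wednesday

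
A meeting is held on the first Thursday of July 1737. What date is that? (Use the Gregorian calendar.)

July 1, 1737 is a Monday.
The first Thursday is therefore July 4 (3 days later).

July 4, 1737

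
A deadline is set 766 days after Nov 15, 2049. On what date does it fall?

December 21, 2051

+365 (one year) → Nov 15, 2050 (401 left).
+365 (one year) → Nov 15, 2051 (36 left).
Nov has 30 days: +16 → Dec 1, 2051 (20 left).
+20 → Dec 21, 2051.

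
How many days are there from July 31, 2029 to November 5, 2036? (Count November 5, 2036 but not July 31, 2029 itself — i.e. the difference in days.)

2654

Jul 31, 2029 → Jul 31, 2030: 365 days.
Jul 31, 2030 → Jul 31, 2031: 365 days.
Jul 31, 2031 → Jul 31, 2032: 366 days (Feb 29, 2032 is in that span).
Jul 31, 2032 → Jul 31, 2033: 365 days.
Jul 31, 2033 → Jul 31, 2034: 365 days.
Jul 31, 2034 → Jul 31, 2035: 365 days.
Jul 31, 2035 → Jul 31, 2036: 366 days (Feb 29, 2036 is in that span).
Jul 31, 2036 → Aug 31, 2036: 31 days (July has 31).
Aug 31, 2036 → Sep 30, 2036: 30 days (August has 31).
Sep 30, 2036 → Oct 30, 2036: 30 days (September has 30).
Oct 30, 2036 → Nov 5, 2036: 6 days.
Total: 2654 days.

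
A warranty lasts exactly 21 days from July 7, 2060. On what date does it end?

July 28, 2060

+21 → Jul 28, 2060.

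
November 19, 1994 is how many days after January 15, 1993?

673

Jan 15, 1993 → Jan 15, 1994: 365 days.
Jan 15, 1994 → Feb 15, 1994: 31 days (January has 31).
Feb 15, 1994 → Mar 15, 1994: 28 days (February has 28).
Mar 15, 1994 → Apr 15, 1994: 31 days (March has 31).
Apr 15, 1994 → May 15, 1994: 30 days (April has 30).
May 15, 1994 → Jun 15, 1994: 31 days (May has 31).
Jun 15, 1994 → Jul 15, 1994: 30 days (June has 30).
Jul 15, 1994 → Aug 15, 1994: 31 days (July has 31).
Aug 15, 1994 → Sep 15, 1994: 31 days (August has 31).
Sep 15, 1994 → Oct 15, 1994: 30 days (September has 30).
Oct 15, 1994 → Nov 15, 1994: 31 days (October has 31).
Nov 15, 1994 → Nov 19, 1994: 4 days.
Total: 673 days.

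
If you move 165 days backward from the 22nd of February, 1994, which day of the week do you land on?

First find the weekday of Feb 22, 1994. Doomsday rule: the anchor day for the 1900s is Wednesday. For year 94: 94÷12 = 7 r 10, and 10÷4 = 2, so 7+10+2 = 19.
Wednesday + 19 ≡ Monday — that's 1994's doomsday.
In February the doomsday date is Feb 28 (1994 is not a leap year).
Feb 22 is 6 days before Feb 28; 6 mod 7 = 6, so Monday − 6 = Tuesday.
165 mod 7 = 4, so 165 days before a Tuesday is Tuesday − 4 = Friday.

Friday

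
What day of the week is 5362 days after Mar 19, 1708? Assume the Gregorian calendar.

Mar 19, 1708 is a Monday.
5362 mod 7 = 0, so 5362 days after a Monday is Monday + 0 = Monday.

Monday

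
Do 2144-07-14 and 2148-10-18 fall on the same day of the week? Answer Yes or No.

No

From Jul 14, 2144 to Oct 18, 2148 is 1557 days.
1557 mod 7 = 3, so they are different weekdays.
(Jul 14, 2144 is a Tuesday; Oct 18, 2148 is a Friday.)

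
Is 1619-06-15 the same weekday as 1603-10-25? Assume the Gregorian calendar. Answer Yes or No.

From Oct 25, 1603 to Jun 15, 1619 is 5712 days.
5712 mod 7 = 0, so they are the same weekday.
(Oct 25, 1603 is a Saturday; Jun 15, 1619 is a Saturday.)

Yes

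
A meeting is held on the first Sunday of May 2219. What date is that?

May 2, 2219

May 1, 2219 is a Saturday.
The first Sunday is therefore May 2 (1 days later).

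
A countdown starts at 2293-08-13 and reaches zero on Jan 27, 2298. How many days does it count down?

1628

Aug 13, 2293 → Aug 13, 2294: 365 days.
Aug 13, 2294 → Aug 13, 2295: 365 days.
Aug 13, 2295 → Aug 13, 2296: 366 days (Feb 29, 2296 is in that span).
Aug 13, 2296 → Aug 13, 2297: 365 days.
Aug 13, 2297 → Sep 13, 2297: 31 days (August has 31).
Sep 13, 2297 → Oct 13, 2297: 30 days (September has 30).
Oct 13, 2297 → Nov 13, 2297: 31 days (October has 31).
Nov 13, 2297 → Dec 13, 2297: 30 days (November has 30).
Dec 13, 2297 → Jan 13, 2298: 31 days (December has 31).
Jan 13, 2298 → Jan 27, 2298: 14 days.
Total: 1628 days.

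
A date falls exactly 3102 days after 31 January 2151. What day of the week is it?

Monday

Jan 31, 2151 is a Sunday.
3102 mod 7 = 1, so 3102 days after a Sunday is Sunday + 1 = Monday.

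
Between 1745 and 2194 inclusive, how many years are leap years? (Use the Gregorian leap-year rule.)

109

Multiples of 4 in [1745,2194]: 112.
Of those, multiples of 100: 4 (not leap unless ÷400).
Multiples of 400: 1.
Leap years = 112 − 4 + 1 = 109.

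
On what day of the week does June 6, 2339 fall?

Doomsday rule: the anchor day for the 2300s is Wednesday. For year 39: 39÷12 = 3 r 3, and 3÷4 = 0, so 3+3+0 = 6.
Wednesday + 6 ≡ Tuesday — that's 2339's doomsday.
In June the doomsday date is Jun 6.
Jun 6 is the doomsday itself: Tuesday.

Tuesday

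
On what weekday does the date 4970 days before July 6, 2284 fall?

Sunday

Jul 6, 2284 is a Sunday.
4970 mod 7 = 0, so 4970 days before a Sunday is Sunday − 0 = Sunday.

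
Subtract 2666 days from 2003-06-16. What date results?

February 27, 1996

−365 (one year) → Jun 16, 2002 (2301 left).
−365 (one year) → Jun 16, 2001 (1936 left).
−365 (one year) → Jun 16, 2000 (1571 left).
−366 (one year; includes Feb 29, 2000) → Jun 16, 1999 (1205 left).
−365 (one year) → Jun 16, 1998 (840 left).
−365 (one year) → Jun 16, 1997 (475 left).
−365 (one year) → Jun 16, 1996 (110 left).
−16 → May 31, 1996 (end of May, 31 days; 94 left).
−31 → Apr 30, 1996 (end of Apr, 30 days; 63 left).
−30 → Mar 31, 1996 (end of Mar, 31 days; 33 left).
−31 → Feb 29, 1996 (end of Feb, 29 days; 2 left).
−2 → Feb 27, 1996.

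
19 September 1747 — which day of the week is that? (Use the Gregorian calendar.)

Doomsday rule: the anchor day for the 1700s is Sunday. For year 47: 47÷12 = 3 r 11, and 11÷4 = 2, so 3+11+2 = 16.
Sunday + 16 ≡ Tuesday — that's 1747's doomsday.
In September the doomsday date is Sep 5.
Sep 19 is 14 days after Sep 5; 14 mod 7 = 0, so Tuesday + 0 = Tuesday.

Tuesday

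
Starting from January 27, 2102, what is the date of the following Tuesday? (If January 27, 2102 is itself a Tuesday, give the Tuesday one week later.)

Jan 27, 2102 is a Friday.
From Friday to the next Tuesday is 4 days.
Jan 27, 2102 + 4 = Jan 31, 2102.

January 31, 2102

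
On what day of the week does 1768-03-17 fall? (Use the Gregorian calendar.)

Thursday

Doomsday rule: the anchor day for the 1700s is Sunday. For year 68: 68÷12 = 5 r 8, and 8÷4 = 2, so 5+8+2 = 15.
Sunday + 15 ≡ Monday — that's 1768's doomsday.
In March the doomsday date is Mar 14.
Mar 17 is 3 days after Mar 14; 3 mod 7 = 3, so Monday + 3 = Thursday.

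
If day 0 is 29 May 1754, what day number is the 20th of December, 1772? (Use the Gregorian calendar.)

6780

May 29, 1754 → May 29, 1755: 365 days.
May 29, 1755 → May 29, 1756: 366 days (Feb 29, 1756 is in that span).
May 29, 1756 → May 29, 1757: 365 days.
May 29, 1757 → May 29, 1758: 365 days.
May 29, 1758 → May 29, 1759: 365 days.
May 29, 1759 → May 29, 1760: 366 days (Feb 29, 1760 is in that span).
May 29, 1760 → May 29, 1761: 365 days.
May 29, 1761 → May 29, 1762: 365 days.
May 29, 1762 → May 29, 1763: 365 days.
May 29, 1763 → May 29, 1764: 366 days (Feb 29, 1764 is in that span).
May 29, 1764 → May 29, 1765: 365 days.
May 29, 1765 → May 29, 1766: 365 days.
May 29, 1766 → May 29, 1767: 365 days.
May 29, 1767 → May 29, 1768: 366 days (Feb 29, 1768 is in that span).
May 29, 1768 → May 29, 1769: 365 days.
May 29, 1769 → May 29, 1770: 365 days.
May 29, 1770 → May 29, 1771: 365 days.
May 29, 1771 → May 29, 1772: 366 days (Feb 29, 1772 is in that span).
May 29, 1772 → Jun 29, 1772: 31 days (May has 31).
Jun 29, 1772 → Jul 29, 1772: 30 days (June has 30).
Jul 29, 1772 → Aug 29, 1772: 31 days (July has 31).
Aug 29, 1772 → Sep 29, 1772: 31 days (August has 31).
Sep 29, 1772 → Oct 29, 1772: 30 days (September has 30).
Oct 29, 1772 → Nov 29, 1772: 31 days (October has 31).
Nov 29, 1772 → Dec 20, 1772: 21 days.
Total: 6780 days.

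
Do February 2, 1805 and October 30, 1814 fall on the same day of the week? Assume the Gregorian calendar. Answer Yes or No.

No

From Feb 2, 1805 to Oct 30, 1814 is 3557 days.
3557 mod 7 = 1, so they are different weekdays.
(Feb 2, 1805 is a Saturday; Oct 30, 1814 is a Sunday.)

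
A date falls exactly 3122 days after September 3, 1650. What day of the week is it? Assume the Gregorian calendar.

Saturday

Sep 3, 1650 is a Saturday.
3122 mod 7 = 0, so 3122 days after a Saturday is Saturday + 0 = Saturday.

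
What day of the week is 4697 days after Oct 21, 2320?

Oct 21, 2320 is a Thursday.
4697 mod 7 = 0, so 4697 days after a Thursday is Thursday + 0 = Thursday.

Thursday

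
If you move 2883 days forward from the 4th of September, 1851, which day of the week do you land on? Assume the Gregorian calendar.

Wednesday

First find the weekday of Sep 4, 1851. Doomsday rule: the anchor day for the 1800s is Friday. For year 51: 51÷12 = 4 r 3, and 3÷4 = 0, so 4+3+0 = 7.
Friday + 7 ≡ Friday — that's 1851's doomsday.
In September the doomsday date is Sep 5.
Sep 4 is 1 day before Sep 5; 1 mod 7 = 1, so Friday − 1 = Thursday.
2883 mod 7 = 6, so 2883 days after a Thursday is Thursday + 6 = Wednesday.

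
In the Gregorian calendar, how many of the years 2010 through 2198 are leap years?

46

Multiples of 4 in [2010,2198]: 47.
Of those, multiples of 100: 1 (not leap unless ÷400).
Multiples of 400: 0.
Leap years = 47 − 1 + 0 = 46.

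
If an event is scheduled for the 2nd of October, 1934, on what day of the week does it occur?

Tuesday

Doomsday rule: the anchor day for the 1900s is Wednesday. For year 34: 34÷12 = 2 r 10, and 10÷4 = 2, so 2+10+2 = 14.
Wednesday + 14 ≡ Wednesday — that's 1934's doomsday.
In October the doomsday date is Oct 10.
Oct 2 is 8 days before Oct 10; 8 mod 7 = 1, so Wednesday − 1 = Tuesday.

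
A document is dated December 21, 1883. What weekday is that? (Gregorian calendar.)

Friday

Doomsday rule: the anchor day for the 1800s is Friday. For year 83: 83÷12 = 6 r 11, and 11÷4 = 2, so 6+11+2 = 19.
Friday + 19 ≡ Wednesday — that's 1883's doomsday.
In December the doomsday date is Dec 12.
Dec 21 is 9 days after Dec 12; 9 mod 7 = 2, so Wednesday + 2 = Friday.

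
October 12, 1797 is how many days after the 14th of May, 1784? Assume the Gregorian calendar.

May 14, 1784 → May 14, 1785: 365 days.
May 14, 1785 → May 14, 1786: 365 days.
May 14, 1786 → May 14, 1787: 365 days.
May 14, 1787 → May 14, 1788: 366 days (Feb 29, 1788 is in that span).
May 14, 1788 → May 14, 1789: 365 days.
May 14, 1789 → May 14, 1790: 365 days.
May 14, 1790 → May 14, 1791: 365 days.
May 14, 1791 → May 14, 1792: 366 days (Feb 29, 1792 is in that span).
May 14, 1792 → May 14, 1793: 365 days.
May 14, 1793 → May 14, 1794: 365 days.
May 14, 1794 → May 14, 1795: 365 days.
May 14, 1795 → May 14, 1796: 366 days (Feb 29, 1796 is in that span).
May 14, 1796 → May 14, 1797: 365 days.
May 14, 1797 → Jun 14, 1797: 31 days (May has 31).
Jun 14, 1797 → Jul 14, 1797: 30 days (June has 30).
Jul 14, 1797 → Aug 14, 1797: 31 days (July has 31).
Aug 14, 1797 → Sep 14, 1797: 31 days (August has 31).
Sep 14, 1797 → Oct 12, 1797: 28 days.
Total: 4899 days.

4899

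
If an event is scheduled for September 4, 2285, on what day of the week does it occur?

Doomsday rule: the anchor day for the 2200s is Friday. For year 85: 85÷12 = 7 r 1, and 1÷4 = 0, so 7+1+0 = 8.
Friday + 8 ≡ Saturday — that's 2285's doomsday.
In September the doomsday date is Sep 5.
Sep 4 is 1 day before Sep 5; 1 mod 7 = 1, so Saturday − 1 = Friday.

Friday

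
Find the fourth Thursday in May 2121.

May 1, 2121 is a Thursday.
The first Thursday is therefore May 1 (same day).
The fourth Thursday is 1 + 3×7 = May 22.

May 22, 2121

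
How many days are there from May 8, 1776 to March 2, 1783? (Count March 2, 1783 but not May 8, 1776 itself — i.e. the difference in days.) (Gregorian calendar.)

May 8, 1776 → May 8, 1777: 365 days.
May 8, 1777 → May 8, 1778: 365 days.
May 8, 1778 → May 8, 1779: 365 days.
May 8, 1779 → May 8, 1780: 366 days (Feb 29, 1780 is in that span).
May 8, 1780 → May 8, 1781: 365 days.
May 8, 1781 → May 8, 1782: 365 days.
May 8, 1782 → Jun 8, 1782: 31 days (May has 31).
Jun 8, 1782 → Jul 8, 1782: 30 days (June has 30).
Jul 8, 1782 → Aug 8, 1782: 31 days (July has 31).
Aug 8, 1782 → Sep 8, 1782: 31 days (August has 31).
Sep 8, 1782 → Oct 8, 1782: 30 days (September has 30).
Oct 8, 1782 → Nov 8, 1782: 31 days (October has 31).
Nov 8, 1782 → Dec 8, 1782: 30 days (November has 30).
Dec 8, 1782 → Jan 8, 1783: 31 days (December has 31).
Jan 8, 1783 → Feb 8, 1783: 31 days (January has 31).
Feb 8, 1783 → Mar 2, 1783: 22 days.
Total: 2489 days.

2489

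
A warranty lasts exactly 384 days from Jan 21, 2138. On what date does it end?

February 9, 2139

Jan has 31 days: +11 → Feb 1, 2138 (373 left).
Feb has 28 days: +28 → Mar 1, 2138 (345 left).
Mar has 31 days: +31 → Apr 1, 2138 (314 left).
Apr has 30 days: +30 → May 1, 2138 (284 left).
May has 31 days: +31 → Jun 1, 2138 (253 left).
Jun has 30 days: +30 → Jul 1, 2138 (223 left).
Jul has 31 days: +31 → Aug 1, 2138 (192 left).
Aug has 31 days: +31 → Sep 1, 2138 (161 left).
Sep has 30 days: +30 → Oct 1, 2138 (131 left).
Oct has 31 days: +31 → Nov 1, 2138 (100 left).
Nov has 30 days: +30 → Dec 1, 2138 (70 left).
Dec has 31 days: +31 → Jan 1, 2139 (39 left).
Jan has 31 days: +31 → Feb 1, 2139 (8 left).
+8 → Feb 9, 2139.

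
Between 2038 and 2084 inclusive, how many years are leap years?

12

Multiples of 4 in [2038,2084]: 12.
Of those, multiples of 100: 0 (not leap unless ÷400).
Multiples of 400: 0.
Leap years = 12 − 0 + 0 = 12.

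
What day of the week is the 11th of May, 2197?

Thursday

Doomsday rule: the anchor day for the 2100s is Sunday. For year 97: 97÷12 = 8 r 1, and 1÷4 = 0, so 8+1+0 = 9.
Sunday + 9 ≡ Tuesday — that's 2197's doomsday.
In May the doomsday date is May 9.
May 11 is 2 days after May 9; 2 mod 7 = 2, so Tuesday + 2 = Thursday.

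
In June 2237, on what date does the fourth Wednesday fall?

June 28, 2237

June 1, 2237 is a Thursday.
The first Wednesday is therefore June 7 (6 days later).
The fourth Wednesday is 7 + 3×7 = June 28.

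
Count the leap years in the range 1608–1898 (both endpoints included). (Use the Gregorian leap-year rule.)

71

Multiples of 4 in [1608,1898]: 73.
Of those, multiples of 100: 2 (not leap unless ÷400).
Multiples of 400: 0.
Leap years = 73 − 2 + 0 = 71.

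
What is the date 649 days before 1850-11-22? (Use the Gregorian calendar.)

−365 (one year) → Nov 22, 1849 (284 left).
−22 → Oct 31, 1849 (end of Oct, 31 days; 262 left).
−31 → Sep 30, 1849 (end of Sep, 30 days; 231 left).
−30 → Aug 31, 1849 (end of Aug, 31 days; 201 left).
−31 → Jul 31, 1849 (end of Jul, 31 days; 170 left).
−31 → Jun 30, 1849 (end of Jun, 30 days; 139 left).
−30 → May 31, 1849 (end of May, 31 days; 109 left).
−31 → Apr 30, 1849 (end of Apr, 30 days; 78 left).
−30 → Mar 31, 1849 (end of Mar, 31 days; 48 left).
−31 → Feb 28, 1849 (end of Feb, 28 days; 17 left).
−17 → Feb 11, 1849.

February 11, 1849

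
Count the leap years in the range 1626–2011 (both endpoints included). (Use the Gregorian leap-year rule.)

93

Multiples of 4 in [1626,2011]: 96.
Of those, multiples of 100: 4 (not leap unless ÷400).
Multiples of 400: 1.
Leap years = 96 − 4 + 1 = 93.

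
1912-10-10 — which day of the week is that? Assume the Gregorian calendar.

Doomsday rule: the anchor day for the 1900s is Wednesday. For year 12: 12÷12 = 1 r 0, and 0÷4 = 0, so 1+0+0 = 1.
Wednesday + 1 ≡ Thursday — that's 1912's doomsday.
In October the doomsday date is Oct 10.
Oct 10 is the doomsday itself: Thursday.

Thursday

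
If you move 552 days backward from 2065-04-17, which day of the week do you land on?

First find the weekday of Apr 17, 2065. Doomsday rule: the anchor day for the 2000s is Tuesday. For year 65: 65÷12 = 5 r 5, and 5÷4 = 1, so 5+5+1 = 11.
Tuesday + 11 ≡ Saturday — that's 2065's doomsday.
In April the doomsday date is Apr 4.
Apr 17 is 13 days after Apr 4; 13 mod 7 = 6, so Saturday + 6 = Friday.
552 mod 7 = 6, so 552 days before a Friday is Friday − 6 = Saturday.

Saturday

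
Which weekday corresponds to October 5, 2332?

Doomsday rule: the anchor day for the 2300s is Wednesday. For year 32: 32÷12 = 2 r 8, and 8÷4 = 2, so 2+8+2 = 12.
Wednesday + 12 ≡ Monday — that's 2332's doomsday.
In October the doomsday date is Oct 10.
Oct 5 is 5 days before Oct 10; 5 mod 7 = 5, so Monday − 5 = Wednesday.

Wednesday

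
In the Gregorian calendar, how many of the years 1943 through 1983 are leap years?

Multiples of 4 in [1943,1983]: 10.
Of those, multiples of 100: 0 (not leap unless ÷400).
Multiples of 400: 0.
Leap years = 10 − 0 + 0 = 10.

10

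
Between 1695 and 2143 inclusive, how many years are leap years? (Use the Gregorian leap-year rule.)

Multiples of 4 in [1695,2143]: 112.
Of those, multiples of 100: 5 (not leap unless ÷400).
Multiples of 400: 1.
Leap years = 112 − 5 + 1 = 108.

108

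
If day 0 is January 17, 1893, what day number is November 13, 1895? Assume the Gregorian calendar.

1030

Jan 17, 1893 → Jan 17, 1894: 365 days.
Jan 17, 1894 → Jan 17, 1895: 365 days.
Jan 17, 1895 → Feb 17, 1895: 31 days (January has 31).
Feb 17, 1895 → Mar 17, 1895: 28 days (February has 28).
Mar 17, 1895 → Apr 17, 1895: 31 days (March has 31).
Apr 17, 1895 → May 17, 1895: 30 days (April has 30).
May 17, 1895 → Jun 17, 1895: 31 days (May has 31).
Jun 17, 1895 → Jul 17, 1895: 30 days (June has 30).
Jul 17, 1895 → Aug 17, 1895: 31 days (July has 31).
Aug 17, 1895 → Sep 17, 1895: 31 days (August has 31).
Sep 17, 1895 → Oct 17, 1895: 30 days (September has 30).
Oct 17, 1895 → Nov 13, 1895: 27 days.
Total: 1030 days.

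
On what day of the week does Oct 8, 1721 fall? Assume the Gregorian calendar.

Doomsday rule: the anchor day for the 1700s is Sunday. For year 21: 21÷12 = 1 r 9, and 9÷4 = 2, so 1+9+2 = 12.
Sunday + 12 ≡ Friday — that's 1721's doomsday.
In October the doomsday date is Oct 10.
Oct 8 is 2 days before Oct 10; 2 mod 7 = 2, so Friday − 2 = Wednesday.

Wednesday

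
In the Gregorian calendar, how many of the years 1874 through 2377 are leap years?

122

Multiples of 4 in [1874,2377]: 126.
Of those, multiples of 100: 5 (not leap unless ÷400).
Multiples of 400: 1.
Leap years = 126 − 5 + 1 = 122.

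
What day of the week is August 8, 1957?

January 1, 1957 is a Tuesday.
Jan 1, 1957 → Feb 1, 1957: 31 days (January has 31).
Feb 1, 1957 → Mar 1, 1957: 28 days (February has 28).
Mar 1, 1957 → Apr 1, 1957: 31 days (March has 31).
Apr 1, 1957 → May 1, 1957: 30 days (April has 30).
May 1, 1957 → Jun 1, 1957: 31 days (May has 31).
Jun 1, 1957 → Jul 1, 1957: 30 days (June has 30).
Jul 1, 1957 → Aug 1, 1957: 31 days (July has 31).
Aug 1, 1957 → Aug 8, 1957: 7 days.
Total: 219 days.
219 mod 7 = 2, so Tuesday + 2 = Thursday.

Thursday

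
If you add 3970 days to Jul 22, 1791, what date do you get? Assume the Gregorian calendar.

June 5, 1802

+366 (one year; includes Feb 29, 1792) → Jul 22, 1792 (3604 left).
+365 (one year) → Jul 22, 1793 (3239 left).
+365 (one year) → Jul 22, 1794 (2874 left).
+365 (one year) → Jul 22, 1795 (2509 left).
+366 (one year; includes Feb 29, 1796) → Jul 22, 1796 (2143 left).
+365 (one year) → Jul 22, 1797 (1778 left).
+365 (one year) → Jul 22, 1798 (1413 left).
+365 (one year) → Jul 22, 1799 (1048 left).
+365 (one year) → Jul 22, 1800 (683 left).
+365 (one year) → Jul 22, 1801 (318 left).
Jul has 31 days: +10 → Aug 1, 1801 (308 left).
Aug has 31 days: +31 → Sep 1, 1801 (277 left).
Sep has 30 days: +30 → Oct 1, 1801 (247 left).
Oct has 31 days: +31 → Nov 1, 1801 (216 left).
Nov has 30 days: +30 → Dec 1, 1801 (186 left).
Dec has 31 days: +31 → Jan 1, 1802 (155 left).
Jan has 31 days: +31 → Feb 1, 1802 (124 left).
Feb has 28 days: +28 → Mar 1, 1802 (96 left).
Mar has 31 days: +31 → Apr 1, 1802 (65 left).
Apr has 30 days: +30 → May 1, 1802 (35 left).
May has 31 days: +31 → Jun 1, 1802 (4 left).
+4 → Jun 5, 1802.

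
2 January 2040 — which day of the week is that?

Monday

Doomsday rule: the anchor day for the 2000s is Tuesday. For year 40: 40÷12 = 3 r 4, and 4÷4 = 1, so 3+4+1 = 8.
Tuesday + 8 ≡ Wednesday — that's 2040's doomsday.
In January the doomsday date is Jan 4 (2040 is a leap year (divisible by 4)).
Jan 2 is 2 days before Jan 4; 2 mod 7 = 2, so Wednesday − 2 = Monday.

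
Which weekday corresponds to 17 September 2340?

Tuesday

Doomsday rule: the anchor day for the 2300s is Wednesday. For year 40: 40÷12 = 3 r 4, and 4÷4 = 1, so 3+4+1 = 8.
Wednesday + 8 ≡ Thursday — that's 2340's doomsday.
In September the doomsday date is Sep 5.
Sep 17 is 12 days after Sep 5; 12 mod 7 = 5, so Thursday + 5 = Tuesday.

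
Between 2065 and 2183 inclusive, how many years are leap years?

Multiples of 4 in [2065,2183]: 29.
Of those, multiples of 100: 1 (not leap unless ÷400).
Multiples of 400: 0.
Leap years = 29 − 1 + 0 = 28.

28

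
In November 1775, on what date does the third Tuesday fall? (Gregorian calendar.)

November 1, 1775 is a Wednesday.
The first Tuesday is therefore November 7 (6 days later).
The third Tuesday is 7 + 2×7 = November 21.

November 21, 1775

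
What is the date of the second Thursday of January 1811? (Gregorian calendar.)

January 10, 1811

January 1, 1811 is a Tuesday.
The first Thursday is therefore January 3 (2 days later).
The second Thursday is 3 + 1×7 = January 10.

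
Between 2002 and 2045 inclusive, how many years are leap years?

11

Multiples of 4 in [2002,2045]: 11.
Of those, multiples of 100: 0 (not leap unless ÷400).
Multiples of 400: 0.
Leap years = 11 − 0 + 0 = 11.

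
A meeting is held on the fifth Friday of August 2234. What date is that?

August 29, 2234

August 1, 2234 is a Friday.
The first Friday is therefore August 1 (same day).
The fifth Friday is 1 + 4×7 = August 29.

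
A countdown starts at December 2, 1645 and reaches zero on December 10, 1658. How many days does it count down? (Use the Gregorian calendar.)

Dec 2, 1645 → Dec 2, 1646: 365 days.
Dec 2, 1646 → Dec 2, 1647: 365 days.
Dec 2, 1647 → Dec 2, 1648: 366 days (Feb 29, 1648 is in that span).
Dec 2, 1648 → Dec 2, 1649: 365 days.
Dec 2, 1649 → Dec 2, 1650: 365 days.
Dec 2, 1650 → Dec 2, 1651: 365 days.
Dec 2, 1651 → Dec 2, 1652: 366 days (Feb 29, 1652 is in that span).
Dec 2, 1652 → Dec 2, 1653: 365 days.
Dec 2, 1653 → Dec 2, 1654: 365 days.
Dec 2, 1654 → Dec 2, 1655: 365 days.
Dec 2, 1655 → Dec 2, 1656: 366 days (Feb 29, 1656 is in that span).
Dec 2, 1656 → Dec 2, 1657: 365 days.
Dec 2, 1657 → Jan 2, 1658: 31 days (December has 31).
Jan 2, 1658 → Feb 2, 1658: 31 days (January has 31).
Feb 2, 1658 → Mar 2, 1658: 28 days (February has 28).
Mar 2, 1658 → Apr 2, 1658: 31 days (March has 31).
Apr 2, 1658 → May 2, 1658: 30 days (April has 30).
May 2, 1658 → Jun 2, 1658: 31 days (May has 31).
Jun 2, 1658 → Jul 2, 1658: 30 days (June has 30).
Jul 2, 1658 → Aug 2, 1658: 31 days (July has 31).
Aug 2, 1658 → Sep 2, 1658: 31 days (August has 31).
Sep 2, 1658 → Oct 2, 1658: 30 days (September has 30).
Oct 2, 1658 → Nov 2, 1658: 31 days (October has 31).
Nov 2, 1658 → Dec 2, 1658: 30 days (November has 30).
Dec 2, 1658 → Dec 10, 1658: 8 days.
Total: 4756 days.

4756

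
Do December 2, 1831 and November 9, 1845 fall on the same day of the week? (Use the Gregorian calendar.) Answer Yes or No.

From Dec 2, 1831 to Nov 9, 1845 is 5091 days.
5091 mod 7 = 2, so they are different weekdays.
(Dec 2, 1831 is a Friday; Nov 9, 1845 is a Sunday.)

No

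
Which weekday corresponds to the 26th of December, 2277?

Wednesday

Doomsday rule: the anchor day for the 2200s is Friday. For year 77: 77÷12 = 6 r 5, and 5÷4 = 1, so 6+5+1 = 12.
Friday + 12 ≡ Wednesday — that's 2277's doomsday.
In December the doomsday date is Dec 12.
Dec 26 is 14 days after Dec 12; 14 mod 7 = 0, so Wednesday + 0 = Wednesday.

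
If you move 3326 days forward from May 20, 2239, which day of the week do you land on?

First find the weekday of May 20, 2239. Doomsday rule: the anchor day for the 2200s is Friday. For year 39: 39÷12 = 3 r 3, and 3÷4 = 0, so 3+3+0 = 6.
Friday + 6 ≡ Thursday — that's 2239's doomsday.
In May the doomsday date is May 9.
May 20 is 11 days after May 9; 11 mod 7 = 4, so Thursday + 4 = Monday.
3326 mod 7 = 1, so 3326 days after a Monday is Monday + 1 = Tuesday.

Tuesday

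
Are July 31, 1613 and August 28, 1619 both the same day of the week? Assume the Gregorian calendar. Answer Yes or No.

Yes

From Jul 31, 1613 to Aug 28, 1619 is 2219 days.
2219 mod 7 = 0, so they are the same weekday.
(Jul 31, 1613 is a Wednesday; Aug 28, 1619 is a Wednesday.)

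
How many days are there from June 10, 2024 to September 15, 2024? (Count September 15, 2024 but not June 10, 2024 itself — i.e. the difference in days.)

Jun 10, 2024 → Jul 10, 2024: 30 days (June has 30).
Jul 10, 2024 → Aug 10, 2024: 31 days (July has 31).
Aug 10, 2024 → Sep 10, 2024: 31 days (August has 31).
Sep 10, 2024 → Sep 15, 2024: 5 days.
Total: 97 days.

97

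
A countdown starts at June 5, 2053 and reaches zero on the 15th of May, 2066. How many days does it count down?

Jun 5, 2053 → Jun 5, 2054: 365 days.
Jun 5, 2054 → Jun 5, 2055: 365 days.
Jun 5, 2055 → Jun 5, 2056: 366 days (Feb 29, 2056 is in that span).
Jun 5, 2056 → Jun 5, 2057: 365 days.
Jun 5, 2057 → Jun 5, 2058: 365 days.
Jun 5, 2058 → Jun 5, 2059: 365 days.
Jun 5, 2059 → Jun 5, 2060: 366 days (Feb 29, 2060 is in that span).
Jun 5, 2060 → Jun 5, 2061: 365 days.
Jun 5, 2061 → Jun 5, 2062: 365 days.
Jun 5, 2062 → Jun 5, 2063: 365 days.
Jun 5, 2063 → Jun 5, 2064: 366 days (Feb 29, 2064 is in that span).
Jun 5, 2064 → Jun 5, 2065: 365 days.
Jun 5, 2065 → Jul 5, 2065: 30 days (June has 30).
Jul 5, 2065 → Aug 5, 2065: 31 days (July has 31).
Aug 5, 2065 → Sep 5, 2065: 31 days (August has 31).
Sep 5, 2065 → Oct 5, 2065: 30 days (September has 30).
Oct 5, 2065 → Nov 5, 2065: 31 days (October has 31).
Nov 5, 2065 → Dec 5, 2065: 30 days (November has 30).
Dec 5, 2065 → Jan 5, 2066: 31 days (December has 31).
Jan 5, 2066 → Feb 5, 2066: 31 days (January has 31).
Feb 5, 2066 → Mar 5, 2066: 28 days (February has 28).
Mar 5, 2066 → Apr 5, 2066: 31 days (March has 31).
Apr 5, 2066 → May 5, 2066: 30 days (April has 30).
May 5, 2066 → May 15, 2066: 10 days.
Total: 4727 days.

4727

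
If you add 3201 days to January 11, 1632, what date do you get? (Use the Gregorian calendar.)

+366 (one year; includes Feb 29, 1632) → Jan 11, 1633 (2835 left).
+365 (one year) → Jan 11, 1634 (2470 left).
+365 (one year) → Jan 11, 1635 (2105 left).
+365 (one year) → Jan 11, 1636 (1740 left).
+366 (one year; includes Feb 29, 1636) → Jan 11, 1637 (1374 left).
+365 (one year) → Jan 11, 1638 (1009 left).
+365 (one year) → Jan 11, 1639 (644 left).
+365 (one year) → Jan 11, 1640 (279 left).
Jan has 31 days: +21 → Feb 1, 1640 (258 left).
Feb has 29 days: +29 → Mar 1, 1640 (229 left).
Mar has 31 days: +31 → Apr 1, 1640 (198 left).
Apr has 30 days: +30 → May 1, 1640 (168 left).
May has 31 days: +31 → Jun 1, 1640 (137 left).
Jun has 30 days: +30 → Jul 1, 1640 (107 left).
Jul has 31 days: +31 → Aug 1, 1640 (76 left).
Aug has 31 days: +31 → Sep 1, 1640 (45 left).
Sep has 30 days: +30 → Oct 1, 1640 (15 left).
+15 → Oct 16, 1640.

October 16, 1640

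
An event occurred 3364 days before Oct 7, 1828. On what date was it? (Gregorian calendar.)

July 23, 1819

−366 (one year; includes Feb 29, 1828) → Oct 7, 1827 (2998 left).
−365 (one year) → Oct 7, 1826 (2633 left).
−365 (one year) → Oct 7, 1825 (2268 left).
−365 (one year) → Oct 7, 1824 (1903 left).
−366 (one year; includes Feb 29, 1824) → Oct 7, 1823 (1537 left).
−365 (one year) → Oct 7, 1822 (1172 left).
−365 (one year) → Oct 7, 1821 (807 left).
−365 (one year) → Oct 7, 1820 (442 left).
−366 (one year; includes Feb 29, 1820) → Oct 7, 1819 (76 left).
−7 → Sep 30, 1819 (end of Sep, 30 days; 69 left).
−30 → Aug 31, 1819 (end of Aug, 31 days; 39 left).
−31 → Jul 31, 1819 (end of Jul, 31 days; 8 left).
−8 → Jul 23, 1819.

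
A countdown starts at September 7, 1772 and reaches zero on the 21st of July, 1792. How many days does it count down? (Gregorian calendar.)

7257

Sep 7, 1772 → Sep 7, 1773: 365 days.
Sep 7, 1773 → Sep 7, 1774: 365 days.
Sep 7, 1774 → Sep 7, 1775: 365 days.
Sep 7, 1775 → Sep 7, 1776: 366 days (Feb 29, 1776 is in that span).
Sep 7, 1776 → Sep 7, 1777: 365 days.
Sep 7, 1777 → Sep 7, 1778: 365 days.
Sep 7, 1778 → Sep 7, 1779: 365 days.
Sep 7, 1779 → Sep 7, 1780: 366 days (Feb 29, 1780 is in that span).
Sep 7, 1780 → Sep 7, 1781: 365 days.
Sep 7, 1781 → Sep 7, 1782: 365 days.
Sep 7, 1782 → Sep 7, 1783: 365 days.
Sep 7, 1783 → Sep 7, 1784: 366 days (Feb 29, 1784 is in that span).
Sep 7, 1784 → Sep 7, 1785: 365 days.
Sep 7, 1785 → Sep 7, 1786: 365 days.
Sep 7, 1786 → Sep 7, 1787: 365 days.
Sep 7, 1787 → Sep 7, 1788: 366 days (Feb 29, 1788 is in that span).
Sep 7, 1788 → Sep 7, 1789: 365 days.
Sep 7, 1789 → Sep 7, 1790: 365 days.
Sep 7, 1790 → Sep 7, 1791: 365 days.
Sep 7, 1791 → Oct 7, 1791: 30 days (September has 30).
Oct 7, 1791 → Nov 7, 1791: 31 days (October has 31).
Nov 7, 1791 → Dec 7, 1791: 30 days (November has 30).
Dec 7, 1791 → Jan 7, 1792: 31 days (December has 31).
Jan 7, 1792 → Feb 7, 1792: 31 days (January has 31).
Feb 7, 1792 → Mar 7, 1792: 29 days (February has 29).
Mar 7, 1792 → Apr 7, 1792: 31 days (March has 31).
Apr 7, 1792 → May 7, 1792: 30 days (April has 30).
May 7, 1792 → Jun 7, 1792: 31 days (May has 31).
Jun 7, 1792 → Jul 7, 1792: 30 days (June has 30).
Jul 7, 1792 → Jul 21, 1792: 14 days.
Total: 7257 days.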